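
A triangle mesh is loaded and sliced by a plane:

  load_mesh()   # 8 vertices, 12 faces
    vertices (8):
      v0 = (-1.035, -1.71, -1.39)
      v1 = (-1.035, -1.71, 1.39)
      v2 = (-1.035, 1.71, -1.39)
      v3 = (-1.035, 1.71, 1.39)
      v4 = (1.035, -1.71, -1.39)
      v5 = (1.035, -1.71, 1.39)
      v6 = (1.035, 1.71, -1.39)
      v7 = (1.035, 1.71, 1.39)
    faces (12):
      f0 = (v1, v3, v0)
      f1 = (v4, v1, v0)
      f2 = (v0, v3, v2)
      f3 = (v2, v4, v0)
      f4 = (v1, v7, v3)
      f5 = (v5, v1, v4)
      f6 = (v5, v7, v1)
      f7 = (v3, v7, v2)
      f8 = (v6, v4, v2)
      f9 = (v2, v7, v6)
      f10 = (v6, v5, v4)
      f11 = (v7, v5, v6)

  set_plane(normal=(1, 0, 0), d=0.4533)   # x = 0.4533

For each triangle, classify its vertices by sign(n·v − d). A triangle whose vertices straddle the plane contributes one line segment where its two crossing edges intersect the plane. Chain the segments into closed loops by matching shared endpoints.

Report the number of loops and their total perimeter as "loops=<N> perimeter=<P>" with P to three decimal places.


loops=1 perimeter=12.400

Straddling triangles (8 of 12):
  (v4,v1,v0) [+--] → (0.4533, -1.71, -0.60878)–(0.4533, -1.71, -1.39)  len=0.7812
  (v2,v4,v0) [-+-] → (0.4533, -0.74893, -1.39)–(0.4533, -1.71, -1.39)  len=0.9611
  (v1,v7,v3) [-+-] → (0.4533, 0.74893, 1.39)–(0.4533, 1.71, 1.39)  len=0.9611
  (v5,v1,v4) [+-+] → (0.4533, -1.71, 1.39)–(0.4533, -1.71, -0.60878)  len=1.9988
  (v5,v7,v1) [++-] → (0.4533, 0.74893, 1.39)–(0.4533, -1.71, 1.39)  len=2.4589
  (v3,v7,v2) [-+-] → (0.4533, 1.71, 1.39)–(0.4533, 1.71, 0.60878)  len=0.7812
  (v6,v4,v2) [++-] → (0.4533, -0.74893, -1.39)–(0.4533, 1.71, -1.39)  len=2.4589
  (v2,v7,v6) [-++] → (0.4533, 1.71, 0.60878)–(0.4533, 1.71, -1.39)  len=1.9988

Chained into 1 loop(s):
  loop 1: 8 segments, perimeter = 12.4000
Total perimeter = 12.400


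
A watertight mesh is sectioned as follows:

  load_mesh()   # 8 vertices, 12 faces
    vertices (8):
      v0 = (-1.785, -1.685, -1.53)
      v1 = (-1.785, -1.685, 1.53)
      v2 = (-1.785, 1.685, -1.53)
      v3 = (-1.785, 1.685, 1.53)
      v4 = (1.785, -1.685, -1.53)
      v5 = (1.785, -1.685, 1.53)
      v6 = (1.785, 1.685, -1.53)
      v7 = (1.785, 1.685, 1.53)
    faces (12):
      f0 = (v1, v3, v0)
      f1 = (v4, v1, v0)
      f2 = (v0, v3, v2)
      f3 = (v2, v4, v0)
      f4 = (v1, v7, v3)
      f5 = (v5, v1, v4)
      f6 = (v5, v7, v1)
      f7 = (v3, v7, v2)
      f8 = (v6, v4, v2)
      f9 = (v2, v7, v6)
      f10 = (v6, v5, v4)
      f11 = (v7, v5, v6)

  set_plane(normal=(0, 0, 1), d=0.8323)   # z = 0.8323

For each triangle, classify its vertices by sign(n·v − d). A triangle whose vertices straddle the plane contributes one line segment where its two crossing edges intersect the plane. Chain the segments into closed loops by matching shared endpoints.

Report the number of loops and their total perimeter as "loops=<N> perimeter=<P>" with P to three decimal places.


Straddling triangles (8 of 12):
  (v1,v3,v0) [++-] → (-1.785, 0.916618, 0.8323)–(-1.785, -1.685, 0.8323)  len=2.6016
  (v4,v1,v0) [-+-] → (-0.971017, -1.685, 0.8323)–(-1.785, -1.685, 0.8323)  len=0.8140
  (v0,v3,v2) [-+-] → (-1.785, 0.916618, 0.8323)–(-1.785, 1.685, 0.8323)  len=0.7684
  (v5,v1,v4) [++-] → (-0.971017, -1.685, 0.8323)–(1.785, -1.685, 0.8323)  len=2.7560
  (v3,v7,v2) [++-] → (0.971017, 1.685, 0.8323)–(-1.785, 1.685, 0.8323)  len=2.7560
  (v2,v7,v6) [-+-] → (0.971017, 1.685, 0.8323)–(1.785, 1.685, 0.8323)  len=0.8140
  (v6,v5,v4) [-+-] → (1.785, -0.916618, 0.8323)–(1.785, -1.685, 0.8323)  len=0.7684
  (v7,v5,v6) [++-] → (1.785, -0.916618, 0.8323)–(1.785, 1.685, 0.8323)  len=2.6016

Chained into 1 loop(s):
  loop 1: 8 segments, perimeter = 13.8800
Total perimeter = 13.880

loops=1 perimeter=13.880


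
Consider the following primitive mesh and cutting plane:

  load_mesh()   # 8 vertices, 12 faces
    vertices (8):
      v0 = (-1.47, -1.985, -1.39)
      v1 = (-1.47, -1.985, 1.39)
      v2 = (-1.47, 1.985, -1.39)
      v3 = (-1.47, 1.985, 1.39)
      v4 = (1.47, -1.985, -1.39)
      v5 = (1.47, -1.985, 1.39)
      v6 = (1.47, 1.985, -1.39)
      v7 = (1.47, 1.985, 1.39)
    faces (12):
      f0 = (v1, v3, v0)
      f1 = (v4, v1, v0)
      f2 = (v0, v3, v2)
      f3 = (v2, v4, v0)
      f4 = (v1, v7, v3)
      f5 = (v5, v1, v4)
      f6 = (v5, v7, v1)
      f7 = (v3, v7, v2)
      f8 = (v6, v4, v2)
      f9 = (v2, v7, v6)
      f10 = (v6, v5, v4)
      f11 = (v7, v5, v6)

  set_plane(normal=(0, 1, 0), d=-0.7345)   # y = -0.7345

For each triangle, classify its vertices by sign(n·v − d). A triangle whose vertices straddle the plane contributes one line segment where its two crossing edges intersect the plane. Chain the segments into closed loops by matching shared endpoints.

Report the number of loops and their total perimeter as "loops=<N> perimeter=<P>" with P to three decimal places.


Straddling triangles (8 of 12):
  (v1,v3,v0) [-+-] → (-1.47, -0.7345, 1.39)–(-1.47, -0.7345, -0.514335)  len=1.9043
  (v0,v3,v2) [-++] → (-1.47, -0.7345, -0.514335)–(-1.47, -0.7345, -1.39)  len=0.8757
  (v2,v4,v0) [+--] → (0.543937, -0.7345, -1.39)–(-1.47, -0.7345, -1.39)  len=2.0139
  (v1,v7,v3) [-++] → (-0.543937, -0.7345, 1.39)–(-1.47, -0.7345, 1.39)  len=0.9261
  (v5,v7,v1) [-+-] → (1.47, -0.7345, 1.39)–(-0.543937, -0.7345, 1.39)  len=2.0139
  (v6,v4,v2) [+-+] → (1.47, -0.7345, -1.39)–(0.543937, -0.7345, -1.39)  len=0.9261
  (v6,v5,v4) [+--] → (1.47, -0.7345, 0.514335)–(1.47, -0.7345, -1.39)  len=1.9043
  (v7,v5,v6) [+-+] → (1.47, -0.7345, 1.39)–(1.47, -0.7345, 0.514335)  len=0.8757

Chained into 1 loop(s):
  loop 1: 8 segments, perimeter = 11.4400
Total perimeter = 11.440

loops=1 perimeter=11.440


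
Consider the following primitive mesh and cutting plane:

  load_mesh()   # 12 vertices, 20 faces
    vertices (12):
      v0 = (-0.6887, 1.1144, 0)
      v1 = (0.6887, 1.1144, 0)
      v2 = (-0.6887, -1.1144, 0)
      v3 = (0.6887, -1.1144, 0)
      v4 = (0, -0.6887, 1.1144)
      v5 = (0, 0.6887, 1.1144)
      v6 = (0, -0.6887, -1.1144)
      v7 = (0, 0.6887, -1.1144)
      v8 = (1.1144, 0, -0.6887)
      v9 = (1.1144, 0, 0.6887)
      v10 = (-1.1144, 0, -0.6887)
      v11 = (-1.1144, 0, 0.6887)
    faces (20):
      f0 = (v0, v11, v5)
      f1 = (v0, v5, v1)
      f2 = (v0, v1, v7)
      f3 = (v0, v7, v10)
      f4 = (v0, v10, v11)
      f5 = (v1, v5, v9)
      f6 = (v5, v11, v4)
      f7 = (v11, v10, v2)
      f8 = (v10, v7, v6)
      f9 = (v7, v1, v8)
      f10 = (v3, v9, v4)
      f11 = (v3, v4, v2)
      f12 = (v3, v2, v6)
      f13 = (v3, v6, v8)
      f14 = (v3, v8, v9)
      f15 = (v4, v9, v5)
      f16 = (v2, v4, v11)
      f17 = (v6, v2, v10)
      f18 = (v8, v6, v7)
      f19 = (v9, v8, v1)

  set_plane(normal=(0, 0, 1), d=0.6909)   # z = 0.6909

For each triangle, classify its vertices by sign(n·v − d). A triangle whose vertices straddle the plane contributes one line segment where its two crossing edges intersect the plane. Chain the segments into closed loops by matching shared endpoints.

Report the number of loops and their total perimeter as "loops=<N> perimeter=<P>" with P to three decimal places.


loops=1 perimeter=5.852

Straddling triangles (8 of 20):
  (v0,v11,v5) [--+] → (-1.10864, 0.00355917, 0.6909)–(-0.261723, 0.850477, 0.6909)  len=1.1977
  (v0,v5,v1) [-+-] → (-0.261723, 0.850477, 0.6909)–(0.261723, 0.850477, 0.6909)  len=0.5234
  (v1,v5,v9) [-+-] → (0.261723, 0.850477, 0.6909)–(1.10864, 0.00355917, 0.6909)  len=1.1977
  (v5,v11,v4) [+-+] → (-1.10864, 0.00355917, 0.6909)–(-1.10864, -0.00355917, 0.6909)  len=0.0071
  (v3,v9,v4) [--+] → (1.10864, -0.00355917, 0.6909)–(0.261723, -0.850477, 0.6909)  len=1.1977
  (v3,v4,v2) [-+-] → (0.261723, -0.850477, 0.6909)–(-0.261723, -0.850477, 0.6909)  len=0.5234
  (v4,v9,v5) [+-+] → (1.10864, -0.00355917, 0.6909)–(1.10864, 0.00355917, 0.6909)  len=0.0071
  (v2,v4,v11) [-+-] → (-0.261723, -0.850477, 0.6909)–(-1.10864, -0.00355917, 0.6909)  len=1.1977

Chained into 1 loop(s):
  loop 1: 8 segments, perimeter = 5.8520
Total perimeter = 5.852


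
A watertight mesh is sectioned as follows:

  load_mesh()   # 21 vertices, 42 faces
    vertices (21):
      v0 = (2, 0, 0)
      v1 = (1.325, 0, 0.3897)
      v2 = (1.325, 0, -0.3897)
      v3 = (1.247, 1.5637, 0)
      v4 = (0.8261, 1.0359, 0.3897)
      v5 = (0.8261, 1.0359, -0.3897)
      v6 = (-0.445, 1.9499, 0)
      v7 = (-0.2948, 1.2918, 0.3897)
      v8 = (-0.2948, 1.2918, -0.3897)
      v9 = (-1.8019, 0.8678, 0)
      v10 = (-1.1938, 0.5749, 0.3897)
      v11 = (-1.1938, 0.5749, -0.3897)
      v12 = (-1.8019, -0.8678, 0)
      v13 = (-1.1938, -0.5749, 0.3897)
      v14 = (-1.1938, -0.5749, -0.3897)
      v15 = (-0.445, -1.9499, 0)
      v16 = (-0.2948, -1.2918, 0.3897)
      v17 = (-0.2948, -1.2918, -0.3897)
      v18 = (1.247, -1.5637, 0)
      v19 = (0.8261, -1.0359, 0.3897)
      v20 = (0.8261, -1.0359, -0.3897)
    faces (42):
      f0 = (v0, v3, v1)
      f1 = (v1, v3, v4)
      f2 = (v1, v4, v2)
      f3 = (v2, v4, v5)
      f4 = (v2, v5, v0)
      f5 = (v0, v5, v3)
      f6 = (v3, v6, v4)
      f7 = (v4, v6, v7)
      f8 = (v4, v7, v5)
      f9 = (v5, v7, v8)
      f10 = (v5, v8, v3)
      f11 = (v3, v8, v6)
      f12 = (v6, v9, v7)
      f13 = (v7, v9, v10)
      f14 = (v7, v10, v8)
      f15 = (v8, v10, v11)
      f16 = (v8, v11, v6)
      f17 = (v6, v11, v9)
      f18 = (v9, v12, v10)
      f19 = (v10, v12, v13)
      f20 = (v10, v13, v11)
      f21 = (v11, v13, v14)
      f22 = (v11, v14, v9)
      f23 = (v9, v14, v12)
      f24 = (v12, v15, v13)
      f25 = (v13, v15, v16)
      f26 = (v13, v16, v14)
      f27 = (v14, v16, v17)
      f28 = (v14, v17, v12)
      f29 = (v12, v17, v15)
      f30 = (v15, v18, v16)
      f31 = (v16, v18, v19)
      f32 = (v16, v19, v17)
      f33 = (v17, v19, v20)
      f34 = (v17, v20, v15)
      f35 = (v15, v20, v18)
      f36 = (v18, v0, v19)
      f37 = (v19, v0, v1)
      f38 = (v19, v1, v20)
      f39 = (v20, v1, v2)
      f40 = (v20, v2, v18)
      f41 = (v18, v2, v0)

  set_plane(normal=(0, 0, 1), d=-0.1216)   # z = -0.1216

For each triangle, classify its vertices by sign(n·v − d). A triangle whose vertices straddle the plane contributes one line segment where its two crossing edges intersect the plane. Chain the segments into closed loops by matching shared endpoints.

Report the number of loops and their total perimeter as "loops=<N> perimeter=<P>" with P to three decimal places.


Straddling triangles (28 of 42):
  (v1,v4,v2) [++-] → (1.15339, 0.356332, -0.1216)–(1.325, 0, -0.1216)  len=0.3955
  (v2,v4,v5) [-+-] → (1.15339, 0.356332, -0.1216)–(0.8261, 1.0359, -0.1216)  len=0.7543
  (v2,v5,v0) [--+] → (1.6337, 0.323237, -0.1216)–(1.78938, 0, -0.1216)  len=0.3588
  (v0,v5,v3) [+-+] → (1.6337, 0.323237, -0.1216)–(1.11566, 1.39901, -0.1216)  len=1.1940
  (v4,v7,v5) [++-] → (0.44053, 1.12393, -0.1216)–(0.8261, 1.0359, -0.1216)  len=0.3955
  (v5,v7,v8) [-+-] → (0.44053, 1.12393, -0.1216)–(-0.2948, 1.2918, -0.1216)  len=0.7542
  (v5,v8,v3) [--+] → (0.765905, 1.47886, -0.1216)–(1.11566, 1.39901, -0.1216)  len=0.3588
  (v3,v8,v6) [+-+] → (0.765905, 1.47886, -0.1216)–(-0.398132, 1.74455, -0.1216)  len=1.1940
  (v7,v10,v8) [++-] → (-0.60404, 1.0452, -0.1216)–(-0.2948, 1.2918, -0.1216)  len=0.3955
  (v8,v10,v11) [-+-] → (-0.60404, 1.0452, -0.1216)–(-1.1938, 0.5749, -0.1216)  len=0.7543
  (v8,v11,v6) [--+] → (-0.678652, 1.52085, -0.1216)–(-0.398132, 1.74455, -0.1216)  len=0.3588
  (v6,v11,v9) [+-+] → (-0.678652, 1.52085, -0.1216)–(-1.61215, 0.776405, -0.1216)  len=1.1940
  (v10,v13,v11) [++-] → (-1.1938, 0.179389, -0.1216)–(-1.1938, 0.5749, -0.1216)  len=0.3955
  (v11,v13,v14) [-+-] → (-1.1938, 0.179389, -0.1216)–(-1.1938, -0.5749, -0.1216)  len=0.7543
  (v11,v14,v9) [--+] → (-1.61215, 0.417627, -0.1216)–(-1.61215, 0.776405, -0.1216)  len=0.3588
  (v9,v14,v12) [+-+] → (-1.61215, 0.417627, -0.1216)–(-1.61215, -0.776405, -0.1216)  len=1.1940
  (v13,v16,v14) [++-] → (-0.88456, -0.821501, -0.1216)–(-1.1938, -0.5749, -0.1216)  len=0.3955
  (v14,v16,v17) [-+-] → (-0.88456, -0.821501, -0.1216)–(-0.2948, -1.2918, -0.1216)  len=0.7543
  (v14,v17,v12) [--+] → (-1.33163, -1.0001, -0.1216)–(-1.61215, -0.776405, -0.1216)  len=0.3588
  (v12,v17,v15) [+-+] → (-1.33163, -1.0001, -0.1216)–(-0.398132, -1.74455, -0.1216)  len=1.1940
  (v16,v19,v17) [++-] → (0.09077, -1.20377, -0.1216)–(-0.2948, -1.2918, -0.1216)  len=0.3955
  (v17,v19,v20) [-+-] → (0.09077, -1.20377, -0.1216)–(0.8261, -1.0359, -0.1216)  len=0.7542
  (v17,v20,v15) [--+] → (-0.0483724, -1.6647, -0.1216)–(-0.398132, -1.74455, -0.1216)  len=0.3588
  (v15,v20,v18) [+-+] → (-0.0483724, -1.6647, -0.1216)–(1.11566, -1.39901, -0.1216)  len=1.1940
  (v19,v1,v20) [++-] → (0.997713, -0.679568, -0.1216)–(0.8261, -1.0359, -0.1216)  len=0.3955
  (v20,v1,v2) [-+-] → (0.997713, -0.679568, -0.1216)–(1.325, 0, -0.1216)  len=0.7543
  (v20,v2,v18) [--+] → (1.27134, -1.07577, -0.1216)–(1.11566, -1.39901, -0.1216)  len=0.3588
  (v18,v2,v0) [+-+] → (1.27134, -1.07577, -0.1216)–(1.78938, 0, -0.1216)  len=1.1940

Chained into 2 loop(s):
  loop 1: 14 segments, perimeter = 8.0485
  loop 2: 14 segments, perimeter = 10.8694
Total perimeter = 18.918

loops=2 perimeter=18.918


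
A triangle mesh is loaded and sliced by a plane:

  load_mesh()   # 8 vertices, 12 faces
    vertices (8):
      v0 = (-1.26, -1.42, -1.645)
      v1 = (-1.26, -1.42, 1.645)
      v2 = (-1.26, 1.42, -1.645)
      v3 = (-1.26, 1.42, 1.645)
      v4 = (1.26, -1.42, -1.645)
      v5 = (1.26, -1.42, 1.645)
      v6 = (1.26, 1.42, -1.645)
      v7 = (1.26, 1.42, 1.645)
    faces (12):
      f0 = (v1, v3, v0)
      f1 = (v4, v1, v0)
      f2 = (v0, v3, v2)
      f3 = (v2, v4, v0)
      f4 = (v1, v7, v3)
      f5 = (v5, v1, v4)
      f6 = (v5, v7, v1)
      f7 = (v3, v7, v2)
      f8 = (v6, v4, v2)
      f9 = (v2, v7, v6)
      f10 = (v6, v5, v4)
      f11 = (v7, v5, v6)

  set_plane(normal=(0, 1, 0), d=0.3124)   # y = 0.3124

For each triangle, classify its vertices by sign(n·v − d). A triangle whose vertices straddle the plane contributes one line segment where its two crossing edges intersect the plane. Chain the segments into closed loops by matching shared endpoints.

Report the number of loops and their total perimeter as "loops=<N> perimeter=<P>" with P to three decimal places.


Straddling triangles (8 of 12):
  (v1,v3,v0) [-+-] → (-1.26, 0.3124, 1.645)–(-1.26, 0.3124, 0.3619)  len=1.2831
  (v0,v3,v2) [-++] → (-1.26, 0.3124, 0.3619)–(-1.26, 0.3124, -1.645)  len=2.0069
  (v2,v4,v0) [+--] → (-0.2772, 0.3124, -1.645)–(-1.26, 0.3124, -1.645)  len=0.9828
  (v1,v7,v3) [-++] → (0.2772, 0.3124, 1.645)–(-1.26, 0.3124, 1.645)  len=1.5372
  (v5,v7,v1) [-+-] → (1.26, 0.3124, 1.645)–(0.2772, 0.3124, 1.645)  len=0.9828
  (v6,v4,v2) [+-+] → (1.26, 0.3124, -1.645)–(-0.2772, 0.3124, -1.645)  len=1.5372
  (v6,v5,v4) [+--] → (1.26, 0.3124, -0.3619)–(1.26, 0.3124, -1.645)  len=1.2831
  (v7,v5,v6) [+-+] → (1.26, 0.3124, 1.645)–(1.26, 0.3124, -0.3619)  len=2.0069

Chained into 1 loop(s):
  loop 1: 8 segments, perimeter = 11.6200
Total perimeter = 11.620

loops=1 perimeter=11.620


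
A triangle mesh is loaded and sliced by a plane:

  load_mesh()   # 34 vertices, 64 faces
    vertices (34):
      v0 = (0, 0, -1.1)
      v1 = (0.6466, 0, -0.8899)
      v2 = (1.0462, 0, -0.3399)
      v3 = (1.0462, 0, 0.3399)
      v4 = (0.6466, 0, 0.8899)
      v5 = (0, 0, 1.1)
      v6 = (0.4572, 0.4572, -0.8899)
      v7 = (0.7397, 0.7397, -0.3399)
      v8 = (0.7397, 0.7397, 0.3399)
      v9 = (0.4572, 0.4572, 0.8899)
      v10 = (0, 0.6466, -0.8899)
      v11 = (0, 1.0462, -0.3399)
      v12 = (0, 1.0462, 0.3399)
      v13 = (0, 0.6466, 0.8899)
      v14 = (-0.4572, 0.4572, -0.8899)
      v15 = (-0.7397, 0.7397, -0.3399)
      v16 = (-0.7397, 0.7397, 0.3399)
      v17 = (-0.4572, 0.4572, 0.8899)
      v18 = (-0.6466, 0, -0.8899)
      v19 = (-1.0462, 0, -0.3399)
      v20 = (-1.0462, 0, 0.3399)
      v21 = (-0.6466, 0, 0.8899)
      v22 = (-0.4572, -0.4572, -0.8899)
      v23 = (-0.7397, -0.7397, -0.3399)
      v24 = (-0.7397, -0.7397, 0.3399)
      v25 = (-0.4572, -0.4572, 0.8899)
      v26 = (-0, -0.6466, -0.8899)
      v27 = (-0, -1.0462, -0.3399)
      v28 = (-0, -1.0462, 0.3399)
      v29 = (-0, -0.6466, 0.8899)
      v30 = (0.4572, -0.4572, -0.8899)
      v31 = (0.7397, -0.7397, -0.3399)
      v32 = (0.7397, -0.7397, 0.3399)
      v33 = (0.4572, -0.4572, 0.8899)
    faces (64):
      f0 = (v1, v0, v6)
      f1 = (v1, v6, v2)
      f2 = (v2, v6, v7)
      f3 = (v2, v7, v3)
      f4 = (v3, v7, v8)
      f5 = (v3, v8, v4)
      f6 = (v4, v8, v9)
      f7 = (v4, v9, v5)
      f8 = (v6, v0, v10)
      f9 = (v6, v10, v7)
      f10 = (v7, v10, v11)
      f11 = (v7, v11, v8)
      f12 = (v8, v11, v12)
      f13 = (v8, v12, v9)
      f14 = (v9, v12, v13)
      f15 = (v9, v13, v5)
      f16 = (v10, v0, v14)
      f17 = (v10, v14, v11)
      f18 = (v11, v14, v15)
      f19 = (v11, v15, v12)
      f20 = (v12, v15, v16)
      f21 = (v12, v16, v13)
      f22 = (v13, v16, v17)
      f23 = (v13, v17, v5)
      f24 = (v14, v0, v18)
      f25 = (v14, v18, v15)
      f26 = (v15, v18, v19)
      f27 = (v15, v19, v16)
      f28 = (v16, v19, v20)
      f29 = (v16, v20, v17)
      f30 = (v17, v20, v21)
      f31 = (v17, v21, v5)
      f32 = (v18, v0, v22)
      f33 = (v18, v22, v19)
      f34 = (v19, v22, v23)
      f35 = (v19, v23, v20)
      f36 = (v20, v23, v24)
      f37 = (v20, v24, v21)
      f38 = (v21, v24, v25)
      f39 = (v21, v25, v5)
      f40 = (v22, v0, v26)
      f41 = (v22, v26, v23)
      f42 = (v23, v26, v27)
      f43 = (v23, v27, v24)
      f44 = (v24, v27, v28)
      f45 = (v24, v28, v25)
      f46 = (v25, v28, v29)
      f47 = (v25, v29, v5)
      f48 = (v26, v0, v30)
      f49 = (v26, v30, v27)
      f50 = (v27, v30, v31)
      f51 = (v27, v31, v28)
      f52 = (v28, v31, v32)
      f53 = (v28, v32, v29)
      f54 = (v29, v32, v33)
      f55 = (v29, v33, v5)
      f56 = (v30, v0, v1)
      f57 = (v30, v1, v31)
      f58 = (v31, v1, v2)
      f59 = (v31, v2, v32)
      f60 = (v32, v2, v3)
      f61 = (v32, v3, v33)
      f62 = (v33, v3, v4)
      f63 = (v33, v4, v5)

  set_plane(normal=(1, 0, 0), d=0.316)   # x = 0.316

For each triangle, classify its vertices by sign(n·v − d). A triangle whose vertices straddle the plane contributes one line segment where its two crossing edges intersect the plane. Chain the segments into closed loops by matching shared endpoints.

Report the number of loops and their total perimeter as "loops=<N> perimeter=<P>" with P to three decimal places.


Straddling triangles (20 of 64):
  (v1,v0,v6) [+-+] → (0.316, 0, -0.997322)–(0.316, 0.316, -0.954787)  len=0.3188
  (v4,v9,v5) [++-] → (0.316, 0.316, 0.954787)–(0.316, 0, 0.997322)  len=0.3188
  (v6,v0,v10) [+--] → (0.316, 0.316, -0.954787)–(0.316, 0.515694, -0.8899)  len=0.2100
  (v6,v10,v7) [+-+] → (0.316, 0.515694, -0.8899)–(0.316, 0.686372, -0.65494)  len=0.2904
  (v7,v10,v11) [+--] → (0.316, 0.686372, -0.65494)–(0.316, 0.915263, -0.3399)  len=0.3894
  (v7,v11,v8) [+-+] → (0.316, 0.915263, -0.3399)–(0.316, 0.915263, -0.0494893)  len=0.2904
  (v8,v11,v12) [+--] → (0.316, 0.915263, -0.0494893)–(0.316, 0.915263, 0.3399)  len=0.3894
  (v8,v12,v9) [+-+] → (0.316, 0.915263, 0.3399)–(0.316, 0.639105, 0.72004)  len=0.4699
  (v9,v12,v13) [+--] → (0.316, 0.639105, 0.72004)–(0.316, 0.515694, 0.8899)  len=0.2100
  (v9,v13,v5) [+--] → (0.316, 0.515694, 0.8899)–(0.316, 0.316, 0.954787)  len=0.2100
  (v26,v0,v30) [--+] → (0.316, -0.316, -0.954787)–(0.316, -0.515694, -0.8899)  len=0.2100
  (v26,v30,v27) [-+-] → (0.316, -0.515694, -0.8899)–(0.316, -0.639105, -0.72004)  len=0.2100
  (v27,v30,v31) [-++] → (0.316, -0.639105, -0.72004)–(0.316, -0.915263, -0.3399)  len=0.4699
  (v27,v31,v28) [-+-] → (0.316, -0.915263, -0.3399)–(0.316, -0.915263, 0.0494893)  len=0.3894
  (v28,v31,v32) [-++] → (0.316, -0.915263, 0.0494893)–(0.316, -0.915263, 0.3399)  len=0.2904
  (v28,v32,v29) [-+-] → (0.316, -0.915263, 0.3399)–(0.316, -0.686372, 0.65494)  len=0.3894
  (v29,v32,v33) [-++] → (0.316, -0.686372, 0.65494)–(0.316, -0.515694, 0.8899)  len=0.2904
  (v29,v33,v5) [-+-] → (0.316, -0.515694, 0.8899)–(0.316, -0.316, 0.954787)  len=0.2100
  (v30,v0,v1) [+-+] → (0.316, -0.316, -0.954787)–(0.316, 0, -0.997322)  len=0.3188
  (v33,v4,v5) [++-] → (0.316, 0, 0.997322)–(0.316, -0.316, 0.954787)  len=0.3188

Chained into 1 loop(s):
  loop 1: 20 segments, perimeter = 6.1942
Total perimeter = 6.194

loops=1 perimeter=6.194


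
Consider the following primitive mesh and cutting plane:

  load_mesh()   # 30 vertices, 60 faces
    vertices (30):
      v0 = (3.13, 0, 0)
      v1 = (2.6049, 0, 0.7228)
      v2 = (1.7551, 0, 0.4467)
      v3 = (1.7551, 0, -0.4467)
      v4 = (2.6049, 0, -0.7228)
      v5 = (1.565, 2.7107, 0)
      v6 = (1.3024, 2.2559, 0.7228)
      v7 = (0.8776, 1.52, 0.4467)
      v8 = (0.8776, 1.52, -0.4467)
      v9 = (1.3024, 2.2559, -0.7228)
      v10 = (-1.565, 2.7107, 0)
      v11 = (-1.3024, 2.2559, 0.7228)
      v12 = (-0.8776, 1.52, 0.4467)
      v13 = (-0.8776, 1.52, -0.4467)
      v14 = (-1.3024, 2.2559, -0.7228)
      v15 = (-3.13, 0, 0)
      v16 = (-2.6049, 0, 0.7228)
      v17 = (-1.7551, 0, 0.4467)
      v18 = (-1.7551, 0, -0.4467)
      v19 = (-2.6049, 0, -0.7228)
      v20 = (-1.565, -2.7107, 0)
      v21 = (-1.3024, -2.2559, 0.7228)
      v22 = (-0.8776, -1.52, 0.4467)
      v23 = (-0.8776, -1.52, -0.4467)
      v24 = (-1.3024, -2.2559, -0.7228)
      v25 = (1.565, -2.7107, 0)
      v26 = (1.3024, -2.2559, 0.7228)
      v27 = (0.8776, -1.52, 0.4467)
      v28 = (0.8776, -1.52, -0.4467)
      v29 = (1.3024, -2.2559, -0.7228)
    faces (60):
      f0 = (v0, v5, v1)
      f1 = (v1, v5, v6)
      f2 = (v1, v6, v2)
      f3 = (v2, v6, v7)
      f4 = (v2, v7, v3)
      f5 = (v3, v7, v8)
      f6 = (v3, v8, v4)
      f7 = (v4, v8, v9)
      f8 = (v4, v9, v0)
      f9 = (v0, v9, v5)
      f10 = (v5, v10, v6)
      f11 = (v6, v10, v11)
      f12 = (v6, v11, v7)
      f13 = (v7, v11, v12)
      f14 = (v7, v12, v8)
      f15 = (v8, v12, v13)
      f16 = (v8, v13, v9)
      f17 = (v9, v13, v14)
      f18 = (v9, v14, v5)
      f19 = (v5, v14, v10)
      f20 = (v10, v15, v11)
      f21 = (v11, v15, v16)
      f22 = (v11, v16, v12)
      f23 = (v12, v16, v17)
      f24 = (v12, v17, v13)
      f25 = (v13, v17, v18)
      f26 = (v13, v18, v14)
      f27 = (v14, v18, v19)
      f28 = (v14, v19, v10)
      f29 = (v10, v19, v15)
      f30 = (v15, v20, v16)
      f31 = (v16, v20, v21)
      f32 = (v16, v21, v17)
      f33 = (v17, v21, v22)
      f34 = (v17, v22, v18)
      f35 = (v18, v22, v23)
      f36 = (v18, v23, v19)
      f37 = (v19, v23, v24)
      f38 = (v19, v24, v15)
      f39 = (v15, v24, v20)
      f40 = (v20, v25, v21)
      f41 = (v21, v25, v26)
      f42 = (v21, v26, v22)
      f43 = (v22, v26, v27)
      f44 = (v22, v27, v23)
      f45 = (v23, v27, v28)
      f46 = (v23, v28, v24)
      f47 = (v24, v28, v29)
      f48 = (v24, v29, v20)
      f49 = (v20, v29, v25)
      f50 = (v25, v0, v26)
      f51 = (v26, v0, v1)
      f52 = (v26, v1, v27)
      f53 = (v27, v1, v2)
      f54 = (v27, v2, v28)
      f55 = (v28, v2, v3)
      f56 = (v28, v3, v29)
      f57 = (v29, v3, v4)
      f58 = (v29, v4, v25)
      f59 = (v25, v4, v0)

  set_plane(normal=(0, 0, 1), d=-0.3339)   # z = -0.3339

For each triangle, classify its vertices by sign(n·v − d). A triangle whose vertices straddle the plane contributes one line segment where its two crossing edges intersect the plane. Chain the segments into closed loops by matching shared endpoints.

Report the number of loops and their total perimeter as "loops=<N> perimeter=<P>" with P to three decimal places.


loops=2 perimeter=27.855

Straddling triangles (24 of 60):
  (v2,v7,v3) [++-] → (1.64431, 0.191914, -0.3339)–(1.7551, 0, -0.3339)  len=0.2216
  (v3,v7,v8) [-+-] → (1.64431, 0.191914, -0.3339)–(0.8776, 1.52, -0.3339)  len=1.5335
  (v4,v9,v0) [--+] → (2.28573, 1.04212, -0.3339)–(2.88743, 0, -0.3339)  len=1.2034
  (v0,v9,v5) [+-+] → (2.28573, 1.04212, -0.3339)–(1.44369, 2.5006, -0.3339)  len=1.6841
  (v7,v12,v8) [++-] → (0.65599, 1.52, -0.3339)–(0.8776, 1.52, -0.3339)  len=0.2216
  (v8,v12,v13) [-+-] → (0.65599, 1.52, -0.3339)–(-0.8776, 1.52, -0.3339)  len=1.5336
  (v9,v14,v5) [--+] → (0.240394, 2.5006, -0.3339)–(1.44369, 2.5006, -0.3339)  len=1.2033
  (v5,v14,v10) [+-+] → (0.240394, 2.5006, -0.3339)–(-1.44369, 2.5006, -0.3339)  len=1.6841
  (v12,v17,v13) [++-] → (-0.988392, 1.32809, -0.3339)–(-0.8776, 1.52, -0.3339)  len=0.2216
  (v13,v17,v18) [-+-] → (-0.988392, 1.32809, -0.3339)–(-1.7551, 0, -0.3339)  len=1.5335
  (v14,v19,v10) [--+] → (-2.04539, 1.45848, -0.3339)–(-1.44369, 2.5006, -0.3339)  len=1.2034
  (v10,v19,v15) [+-+] → (-2.04539, 1.45848, -0.3339)–(-2.88743, 0, -0.3339)  len=1.6841
  (v17,v22,v18) [++-] → (-1.64431, -0.191914, -0.3339)–(-1.7551, 0, -0.3339)  len=0.2216
  (v18,v22,v23) [-+-] → (-1.64431, -0.191914, -0.3339)–(-0.8776, -1.52, -0.3339)  len=1.5335
  (v19,v24,v15) [--+] → (-2.28573, -1.04212, -0.3339)–(-2.88743, 0, -0.3339)  len=1.2034
  (v15,v24,v20) [+-+] → (-2.28573, -1.04212, -0.3339)–(-1.44369, -2.5006, -0.3339)  len=1.6841
  (v22,v27,v23) [++-] → (-0.65599, -1.52, -0.3339)–(-0.8776, -1.52, -0.3339)  len=0.2216
  (v23,v27,v28) [-+-] → (-0.65599, -1.52, -0.3339)–(0.8776, -1.52, -0.3339)  len=1.5336
  (v24,v29,v20) [--+] → (-0.240394, -2.5006, -0.3339)–(-1.44369, -2.5006, -0.3339)  len=1.2033
  (v20,v29,v25) [+-+] → (-0.240394, -2.5006, -0.3339)–(1.44369, -2.5006, -0.3339)  len=1.6841
  (v27,v2,v28) [++-] → (0.988392, -1.32809, -0.3339)–(0.8776, -1.52, -0.3339)  len=0.2216
  (v28,v2,v3) [-+-] → (0.988392, -1.32809, -0.3339)–(1.7551, 0, -0.3339)  len=1.5335
  (v29,v4,v25) [--+] → (2.04539, -1.45848, -0.3339)–(1.44369, -2.5006, -0.3339)  len=1.2034
  (v25,v4,v0) [+-+] → (2.04539, -1.45848, -0.3339)–(2.88743, 0, -0.3339)  len=1.6841

Chained into 2 loop(s):
  loop 1: 12 segments, perimeter = 10.5308
  loop 2: 12 segments, perimeter = 17.3246
Total perimeter = 27.855


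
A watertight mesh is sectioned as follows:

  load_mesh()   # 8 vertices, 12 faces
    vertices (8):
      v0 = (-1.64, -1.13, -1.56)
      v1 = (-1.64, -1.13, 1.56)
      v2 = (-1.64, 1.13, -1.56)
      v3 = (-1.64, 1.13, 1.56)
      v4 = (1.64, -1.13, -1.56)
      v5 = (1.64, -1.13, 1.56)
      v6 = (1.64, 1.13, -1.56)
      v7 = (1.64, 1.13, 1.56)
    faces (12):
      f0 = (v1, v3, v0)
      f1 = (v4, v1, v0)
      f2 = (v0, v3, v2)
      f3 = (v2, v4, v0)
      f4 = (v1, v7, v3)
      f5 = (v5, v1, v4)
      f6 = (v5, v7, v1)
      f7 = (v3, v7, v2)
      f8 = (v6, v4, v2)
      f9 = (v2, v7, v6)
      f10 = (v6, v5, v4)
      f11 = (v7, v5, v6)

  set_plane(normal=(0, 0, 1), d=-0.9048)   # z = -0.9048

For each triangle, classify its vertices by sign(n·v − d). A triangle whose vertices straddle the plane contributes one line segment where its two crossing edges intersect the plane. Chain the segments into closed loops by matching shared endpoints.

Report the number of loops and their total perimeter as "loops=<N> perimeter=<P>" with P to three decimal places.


Straddling triangles (8 of 12):
  (v1,v3,v0) [++-] → (-1.64, -0.6554, -0.9048)–(-1.64, -1.13, -0.9048)  len=0.4746
  (v4,v1,v0) [-+-] → (0.9512, -1.13, -0.9048)–(-1.64, -1.13, -0.9048)  len=2.5912
  (v0,v3,v2) [-+-] → (-1.64, -0.6554, -0.9048)–(-1.64, 1.13, -0.9048)  len=1.7854
  (v5,v1,v4) [++-] → (0.9512, -1.13, -0.9048)–(1.64, -1.13, -0.9048)  len=0.6888
  (v3,v7,v2) [++-] → (-0.9512, 1.13, -0.9048)–(-1.64, 1.13, -0.9048)  len=0.6888
  (v2,v7,v6) [-+-] → (-0.9512, 1.13, -0.9048)–(1.64, 1.13, -0.9048)  len=2.5912
  (v6,v5,v4) [-+-] → (1.64, 0.6554, -0.9048)–(1.64, -1.13, -0.9048)  len=1.7854
  (v7,v5,v6) [++-] → (1.64, 0.6554, -0.9048)–(1.64, 1.13, -0.9048)  len=0.4746

Chained into 1 loop(s):
  loop 1: 8 segments, perimeter = 11.0800
Total perimeter = 11.080

loops=1 perimeter=11.080


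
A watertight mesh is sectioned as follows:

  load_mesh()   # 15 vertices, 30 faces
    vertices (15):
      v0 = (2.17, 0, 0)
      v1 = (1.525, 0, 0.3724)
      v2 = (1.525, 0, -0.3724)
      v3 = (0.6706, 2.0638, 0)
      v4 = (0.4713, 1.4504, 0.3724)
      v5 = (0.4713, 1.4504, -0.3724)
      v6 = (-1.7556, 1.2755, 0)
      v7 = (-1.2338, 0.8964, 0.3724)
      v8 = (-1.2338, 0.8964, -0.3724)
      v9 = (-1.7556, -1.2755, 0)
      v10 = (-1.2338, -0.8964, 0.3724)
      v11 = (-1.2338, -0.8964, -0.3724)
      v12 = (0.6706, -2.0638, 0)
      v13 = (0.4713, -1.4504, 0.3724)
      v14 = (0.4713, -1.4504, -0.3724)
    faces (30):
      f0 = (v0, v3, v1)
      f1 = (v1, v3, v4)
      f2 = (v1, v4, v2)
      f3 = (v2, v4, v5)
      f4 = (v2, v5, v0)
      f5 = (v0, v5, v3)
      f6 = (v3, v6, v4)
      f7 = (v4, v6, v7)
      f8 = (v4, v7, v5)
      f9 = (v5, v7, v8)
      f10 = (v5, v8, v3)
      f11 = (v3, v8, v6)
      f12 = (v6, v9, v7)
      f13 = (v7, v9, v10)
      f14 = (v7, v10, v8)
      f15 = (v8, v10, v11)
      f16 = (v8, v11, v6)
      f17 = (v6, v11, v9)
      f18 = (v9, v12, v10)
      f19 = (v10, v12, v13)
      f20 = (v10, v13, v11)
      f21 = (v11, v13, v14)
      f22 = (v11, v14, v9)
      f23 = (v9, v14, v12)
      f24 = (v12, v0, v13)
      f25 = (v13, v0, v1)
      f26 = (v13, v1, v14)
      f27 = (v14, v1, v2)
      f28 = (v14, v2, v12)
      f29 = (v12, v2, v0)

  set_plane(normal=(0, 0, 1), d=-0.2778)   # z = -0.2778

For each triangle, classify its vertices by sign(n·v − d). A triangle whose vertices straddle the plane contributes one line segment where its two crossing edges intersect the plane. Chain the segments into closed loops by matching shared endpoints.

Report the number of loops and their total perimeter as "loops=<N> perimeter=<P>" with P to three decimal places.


loops=2 perimeter=18.891

Straddling triangles (20 of 30):
  (v1,v4,v2) [++-] → (1.39117, 0.184221, -0.2778)–(1.525, 0, -0.2778)  len=0.2277
  (v2,v4,v5) [-+-] → (1.39117, 0.184221, -0.2778)–(0.4713, 1.4504, -0.2778)  len=1.5650
  (v2,v5,v0) [--+] → (0.902817, 1.08196, -0.2778)–(1.68885, 0, -0.2778)  len=1.3373
  (v0,v5,v3) [+-+] → (0.902817, 1.08196, -0.2778)–(0.521928, 1.60622, -0.2778)  len=0.6480
  (v4,v7,v5) [++-] → (0.254728, 1.38003, -0.2778)–(0.4713, 1.4504, -0.2778)  len=0.2277
  (v5,v7,v8) [-+-] → (0.254728, 1.38003, -0.2778)–(-1.2338, 0.8964, -0.2778)  len=1.5651
  (v5,v8,v3) [--+] → (-0.750029, 1.19295, -0.2778)–(0.521928, 1.60622, -0.2778)  len=1.3374
  (v3,v8,v6) [+-+] → (-0.750029, 1.19295, -0.2778)–(-1.36635, 0.992702, -0.2778)  len=0.6480
  (v7,v10,v8) [++-] → (-1.2338, 0.668689, -0.2778)–(-1.2338, 0.8964, -0.2778)  len=0.2277
  (v8,v10,v11) [-+-] → (-1.2338, 0.668689, -0.2778)–(-1.2338, -0.8964, -0.2778)  len=1.5651
  (v8,v11,v6) [--+] → (-1.36635, -0.344677, -0.2778)–(-1.36635, 0.992702, -0.2778)  len=1.3374
  (v6,v11,v9) [+-+] → (-1.36635, -0.344677, -0.2778)–(-1.36635, -0.992702, -0.2778)  len=0.6480
  (v10,v13,v11) [++-] → (-1.01723, -0.966766, -0.2778)–(-1.2338, -0.8964, -0.2778)  len=0.2277
  (v11,v13,v14) [-+-] → (-1.01723, -0.966766, -0.2778)–(0.4713, -1.4504, -0.2778)  len=1.5651
  (v11,v14,v9) [--+] → (-0.0943948, -1.40597, -0.2778)–(-1.36635, -0.992702, -0.2778)  len=1.3374
  (v9,v14,v12) [+-+] → (-0.0943948, -1.40597, -0.2778)–(0.521928, -1.60622, -0.2778)  len=0.6480
  (v13,v1,v14) [++-] → (0.605135, -1.26618, -0.2778)–(0.4713, -1.4504, -0.2778)  len=0.2277
  (v14,v1,v2) [-+-] → (0.605135, -1.26618, -0.2778)–(1.525, 0, -0.2778)  len=1.5650
  (v14,v2,v12) [--+] → (1.30796, -0.524263, -0.2778)–(0.521928, -1.60622, -0.2778)  len=1.3373
  (v12,v2,v0) [+-+] → (1.30796, -0.524263, -0.2778)–(1.68885, 0, -0.2778)  len=0.6480

Chained into 2 loop(s):
  loop 1: 10 segments, perimeter = 8.9640
  loop 2: 10 segments, perimeter = 9.9270
Total perimeter = 18.891


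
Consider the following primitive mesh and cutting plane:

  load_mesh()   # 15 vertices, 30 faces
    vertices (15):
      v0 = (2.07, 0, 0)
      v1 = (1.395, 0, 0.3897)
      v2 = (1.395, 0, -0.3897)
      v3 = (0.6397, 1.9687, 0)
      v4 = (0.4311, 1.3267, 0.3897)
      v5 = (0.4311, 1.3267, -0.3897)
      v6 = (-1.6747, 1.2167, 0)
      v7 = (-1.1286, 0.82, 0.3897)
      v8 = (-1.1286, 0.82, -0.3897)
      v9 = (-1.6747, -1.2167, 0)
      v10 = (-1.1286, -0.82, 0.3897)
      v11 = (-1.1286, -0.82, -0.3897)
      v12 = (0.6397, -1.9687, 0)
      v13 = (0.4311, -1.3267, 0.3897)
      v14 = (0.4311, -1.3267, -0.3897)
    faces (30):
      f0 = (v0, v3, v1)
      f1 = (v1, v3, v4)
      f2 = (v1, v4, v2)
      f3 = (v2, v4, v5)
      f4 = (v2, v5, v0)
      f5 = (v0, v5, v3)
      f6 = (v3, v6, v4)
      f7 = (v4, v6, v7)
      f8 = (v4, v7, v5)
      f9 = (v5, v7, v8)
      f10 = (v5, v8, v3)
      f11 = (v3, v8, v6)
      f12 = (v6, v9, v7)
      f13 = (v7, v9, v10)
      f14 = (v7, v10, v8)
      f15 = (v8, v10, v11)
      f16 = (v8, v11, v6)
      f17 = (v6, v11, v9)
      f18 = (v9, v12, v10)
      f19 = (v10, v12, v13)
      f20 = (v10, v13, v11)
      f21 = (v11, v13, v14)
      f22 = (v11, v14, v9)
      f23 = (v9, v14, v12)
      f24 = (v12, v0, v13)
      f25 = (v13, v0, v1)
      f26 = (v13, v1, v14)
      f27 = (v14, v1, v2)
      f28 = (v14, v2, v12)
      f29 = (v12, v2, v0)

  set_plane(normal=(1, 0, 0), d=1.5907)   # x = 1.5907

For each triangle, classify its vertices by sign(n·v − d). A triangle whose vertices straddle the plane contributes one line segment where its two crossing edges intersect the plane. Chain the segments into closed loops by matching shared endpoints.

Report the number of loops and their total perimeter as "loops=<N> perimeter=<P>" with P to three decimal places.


Straddling triangles (6 of 30):
  (v0,v3,v1) [+--] → (1.5907, 0.65972, 0)–(1.5907, 0, 0.276716)  len=0.7154
  (v2,v5,v0) [--+] → (1.5907, 0.387996, -0.113969)–(1.5907, 0, -0.276716)  len=0.4207
  (v0,v5,v3) [+--] → (1.5907, 0.387996, -0.113969)–(1.5907, 0.65972, 0)  len=0.2947
  (v12,v0,v13) [-+-] → (1.5907, -0.65972, 0)–(1.5907, -0.387996, 0.113969)  len=0.2947
  (v13,v0,v1) [-+-] → (1.5907, -0.387996, 0.113969)–(1.5907, 0, 0.276716)  len=0.4207
  (v12,v2,v0) [--+] → (1.5907, 0, -0.276716)–(1.5907, -0.65972, 0)  len=0.7154

Chained into 1 loop(s):
  loop 1: 6 segments, perimeter = 2.8616
Total perimeter = 2.862

loops=1 perimeter=2.862


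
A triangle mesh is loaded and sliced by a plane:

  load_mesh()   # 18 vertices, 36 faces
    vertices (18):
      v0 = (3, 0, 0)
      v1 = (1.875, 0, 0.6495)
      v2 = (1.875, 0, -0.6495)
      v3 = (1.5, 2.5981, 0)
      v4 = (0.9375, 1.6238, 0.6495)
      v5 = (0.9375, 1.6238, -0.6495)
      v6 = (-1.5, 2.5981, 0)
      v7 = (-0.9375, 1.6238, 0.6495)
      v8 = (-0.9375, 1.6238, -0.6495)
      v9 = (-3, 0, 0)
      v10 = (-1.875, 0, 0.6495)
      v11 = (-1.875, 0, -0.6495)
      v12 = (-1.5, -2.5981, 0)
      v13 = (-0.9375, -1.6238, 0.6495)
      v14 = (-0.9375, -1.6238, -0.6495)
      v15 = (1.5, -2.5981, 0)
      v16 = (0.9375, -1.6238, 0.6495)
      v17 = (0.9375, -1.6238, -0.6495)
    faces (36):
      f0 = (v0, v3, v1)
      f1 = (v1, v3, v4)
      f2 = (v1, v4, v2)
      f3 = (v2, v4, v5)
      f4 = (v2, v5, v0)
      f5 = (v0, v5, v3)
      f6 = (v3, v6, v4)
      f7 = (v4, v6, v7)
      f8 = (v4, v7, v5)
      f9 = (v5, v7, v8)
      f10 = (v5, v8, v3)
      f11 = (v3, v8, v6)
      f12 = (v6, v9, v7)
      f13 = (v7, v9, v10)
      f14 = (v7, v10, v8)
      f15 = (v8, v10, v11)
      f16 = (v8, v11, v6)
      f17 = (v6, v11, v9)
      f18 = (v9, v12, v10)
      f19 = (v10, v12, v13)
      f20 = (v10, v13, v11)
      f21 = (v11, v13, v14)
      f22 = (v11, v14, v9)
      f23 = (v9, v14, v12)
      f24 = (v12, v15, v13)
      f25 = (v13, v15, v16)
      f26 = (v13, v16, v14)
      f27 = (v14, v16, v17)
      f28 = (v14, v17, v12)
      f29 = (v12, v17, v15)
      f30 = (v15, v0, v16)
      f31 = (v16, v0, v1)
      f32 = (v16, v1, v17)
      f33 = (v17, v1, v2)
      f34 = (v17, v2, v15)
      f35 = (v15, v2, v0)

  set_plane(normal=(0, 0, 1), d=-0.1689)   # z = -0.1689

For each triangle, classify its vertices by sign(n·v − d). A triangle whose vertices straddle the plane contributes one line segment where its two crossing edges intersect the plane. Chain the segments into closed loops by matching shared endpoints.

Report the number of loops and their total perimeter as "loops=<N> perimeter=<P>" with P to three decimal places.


loops=2 perimeter=27.495

Straddling triangles (24 of 36):
  (v1,v4,v2) [++-] → (1.52815, 0.600768, -0.1689)–(1.875, 0, -0.1689)  len=0.6937
  (v2,v4,v5) [-+-] → (1.52815, 0.600768, -0.1689)–(0.9375, 1.6238, -0.1689)  len=1.1813
  (v2,v5,v0) [--+] → (2.46365, 0.422263, -0.1689)–(2.70745, 0, -0.1689)  len=0.4876
  (v0,v5,v3) [+-+] → (2.46365, 0.422263, -0.1689)–(1.35372, 2.34474, -0.1689)  len=2.2199
  (v4,v7,v5) [++-] → (0.243793, 1.6238, -0.1689)–(0.9375, 1.6238, -0.1689)  len=0.6937
  (v5,v7,v8) [-+-] → (0.243793, 1.6238, -0.1689)–(-0.9375, 1.6238, -0.1689)  len=1.1813
  (v5,v8,v3) [--+] → (0.866137, 2.34474, -0.1689)–(1.35372, 2.34474, -0.1689)  len=0.4876
  (v3,v8,v6) [+-+] → (0.866137, 2.34474, -0.1689)–(-1.35372, 2.34474, -0.1689)  len=2.2199
  (v7,v10,v8) [++-] → (-1.28435, 1.02303, -0.1689)–(-0.9375, 1.6238, -0.1689)  len=0.6937
  (v8,v10,v11) [-+-] → (-1.28435, 1.02303, -0.1689)–(-1.875, 0, -0.1689)  len=1.1813
  (v8,v11,v6) [--+] → (-1.59752, 1.92247, -0.1689)–(-1.35372, 2.34474, -0.1689)  len=0.4876
  (v6,v11,v9) [+-+] → (-1.59752, 1.92247, -0.1689)–(-2.70745, 0, -0.1689)  len=2.2199
  (v10,v13,v11) [++-] → (-1.52815, -0.600768, -0.1689)–(-1.875, 0, -0.1689)  len=0.6937
  (v11,v13,v14) [-+-] → (-1.52815, -0.600768, -0.1689)–(-0.9375, -1.6238, -0.1689)  len=1.1813
  (v11,v14,v9) [--+] → (-2.46365, -0.422263, -0.1689)–(-2.70745, 0, -0.1689)  len=0.4876
  (v9,v14,v12) [+-+] → (-2.46365, -0.422263, -0.1689)–(-1.35372, -2.34474, -0.1689)  len=2.2199
  (v13,v16,v14) [++-] → (-0.243793, -1.6238, -0.1689)–(-0.9375, -1.6238, -0.1689)  len=0.6937
  (v14,v16,v17) [-+-] → (-0.243793, -1.6238, -0.1689)–(0.9375, -1.6238, -0.1689)  len=1.1813
  (v14,v17,v12) [--+] → (-0.866137, -2.34474, -0.1689)–(-1.35372, -2.34474, -0.1689)  len=0.4876
  (v12,v17,v15) [+-+] → (-0.866137, -2.34474, -0.1689)–(1.35372, -2.34474, -0.1689)  len=2.2199
  (v16,v1,v17) [++-] → (1.28435, -1.02303, -0.1689)–(0.9375, -1.6238, -0.1689)  len=0.6937
  (v17,v1,v2) [-+-] → (1.28435, -1.02303, -0.1689)–(1.875, 0, -0.1689)  len=1.1813
  (v17,v2,v15) [--+] → (1.59752, -1.92247, -0.1689)–(1.35372, -2.34474, -0.1689)  len=0.4876
  (v15,v2,v0) [+-+] → (1.59752, -1.92247, -0.1689)–(2.70745, 0, -0.1689)  len=2.2199

Chained into 2 loop(s):
  loop 1: 12 segments, perimeter = 11.2500
  loop 2: 12 segments, perimeter = 16.2448
Total perimeter = 27.495


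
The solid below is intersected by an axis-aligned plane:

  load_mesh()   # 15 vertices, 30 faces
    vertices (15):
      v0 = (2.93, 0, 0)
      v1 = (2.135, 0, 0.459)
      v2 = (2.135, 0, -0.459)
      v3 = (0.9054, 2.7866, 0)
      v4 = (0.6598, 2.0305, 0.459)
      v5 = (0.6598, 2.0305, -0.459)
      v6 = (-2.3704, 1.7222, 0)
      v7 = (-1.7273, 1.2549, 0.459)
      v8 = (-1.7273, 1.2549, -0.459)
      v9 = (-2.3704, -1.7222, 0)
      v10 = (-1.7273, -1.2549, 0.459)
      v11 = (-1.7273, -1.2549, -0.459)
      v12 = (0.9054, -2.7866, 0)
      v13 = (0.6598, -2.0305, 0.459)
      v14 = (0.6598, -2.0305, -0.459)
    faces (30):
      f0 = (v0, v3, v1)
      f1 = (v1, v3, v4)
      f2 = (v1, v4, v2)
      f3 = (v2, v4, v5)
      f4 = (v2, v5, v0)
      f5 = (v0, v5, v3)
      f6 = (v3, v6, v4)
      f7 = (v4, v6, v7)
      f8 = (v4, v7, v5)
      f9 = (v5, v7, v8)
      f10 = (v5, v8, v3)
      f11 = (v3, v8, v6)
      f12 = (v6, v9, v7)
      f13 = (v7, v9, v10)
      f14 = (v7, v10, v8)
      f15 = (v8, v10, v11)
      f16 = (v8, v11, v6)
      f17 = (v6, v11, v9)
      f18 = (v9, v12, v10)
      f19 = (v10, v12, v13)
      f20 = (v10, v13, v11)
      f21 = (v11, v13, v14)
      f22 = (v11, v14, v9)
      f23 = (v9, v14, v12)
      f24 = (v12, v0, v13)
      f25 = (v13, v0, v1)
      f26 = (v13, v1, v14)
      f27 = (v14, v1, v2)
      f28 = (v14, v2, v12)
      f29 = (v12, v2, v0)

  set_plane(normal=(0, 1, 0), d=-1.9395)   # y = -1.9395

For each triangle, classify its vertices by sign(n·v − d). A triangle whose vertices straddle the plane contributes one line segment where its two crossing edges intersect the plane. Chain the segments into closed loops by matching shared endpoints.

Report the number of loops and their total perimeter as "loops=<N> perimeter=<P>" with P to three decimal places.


Straddling triangles (12 of 30):
  (v9,v12,v10) [+-+] → (-1.70164, -1.9395, 0)–(-0.550603, -1.9395, 0.253848)  len=1.1787
  (v10,v12,v13) [+--] → (-0.550603, -1.9395, 0.253848)–(0.379725, -1.9395, 0.459)  len=0.9527
  (v10,v13,v11) [+-+] → (0.379725, -1.9395, 0.459)–(0.379725, -1.9395, 0.351292)  len=0.1077
  (v11,v13,v14) [+--] → (0.379725, -1.9395, 0.351292)–(0.379725, -1.9395, -0.459)  len=0.8103
  (v11,v14,v9) [+-+] → (0.379725, -1.9395, -0.459)–(-0.234615, -1.9395, -0.323518)  len=0.6291
  (v9,v14,v12) [+--] → (-0.234615, -1.9395, -0.323518)–(-1.70164, -1.9395, 0)  len=1.5023
  (v12,v0,v13) [-+-] → (1.52086, -1.9395, 0)–(0.761543, -1.9395, 0.438429)  len=0.8768
  (v13,v0,v1) [-++] → (0.761543, -1.9395, 0.438429)–(0.725913, -1.9395, 0.459)  len=0.0411
  (v13,v1,v14) [-+-] → (0.725913, -1.9395, 0.459)–(0.725913, -1.9395, -0.417858)  len=0.8769
  (v14,v1,v2) [-++] → (0.725913, -1.9395, -0.417858)–(0.725913, -1.9395, -0.459)  len=0.0411
  (v14,v2,v12) [-+-] → (0.725913, -1.9395, -0.459)–(1.27919, -1.9395, -0.139532)  len=0.6389
  (v12,v2,v0) [-++] → (1.27919, -1.9395, -0.139532)–(1.52086, -1.9395, 0)  len=0.2791

Chained into 2 loop(s):
  loop 1: 6 segments, perimeter = 5.1807
  loop 2: 6 segments, perimeter = 2.7539
Total perimeter = 7.935

loops=2 perimeter=7.935
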